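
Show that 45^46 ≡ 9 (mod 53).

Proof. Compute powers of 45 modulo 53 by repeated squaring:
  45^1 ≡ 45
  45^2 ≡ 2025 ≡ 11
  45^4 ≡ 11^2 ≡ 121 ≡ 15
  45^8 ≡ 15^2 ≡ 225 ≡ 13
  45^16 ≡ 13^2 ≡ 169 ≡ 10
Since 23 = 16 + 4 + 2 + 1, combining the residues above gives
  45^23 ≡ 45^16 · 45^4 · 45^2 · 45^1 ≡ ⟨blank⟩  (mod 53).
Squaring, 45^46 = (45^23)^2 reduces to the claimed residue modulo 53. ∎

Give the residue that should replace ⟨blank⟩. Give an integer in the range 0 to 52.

45^16 · 45^4 · 45^2 · 45^1 ≡ 10 · 15 · 11 · 45 = 74250.
74250 mod 53 = 50, so 45^23 ≡ 50 (mod 53).

50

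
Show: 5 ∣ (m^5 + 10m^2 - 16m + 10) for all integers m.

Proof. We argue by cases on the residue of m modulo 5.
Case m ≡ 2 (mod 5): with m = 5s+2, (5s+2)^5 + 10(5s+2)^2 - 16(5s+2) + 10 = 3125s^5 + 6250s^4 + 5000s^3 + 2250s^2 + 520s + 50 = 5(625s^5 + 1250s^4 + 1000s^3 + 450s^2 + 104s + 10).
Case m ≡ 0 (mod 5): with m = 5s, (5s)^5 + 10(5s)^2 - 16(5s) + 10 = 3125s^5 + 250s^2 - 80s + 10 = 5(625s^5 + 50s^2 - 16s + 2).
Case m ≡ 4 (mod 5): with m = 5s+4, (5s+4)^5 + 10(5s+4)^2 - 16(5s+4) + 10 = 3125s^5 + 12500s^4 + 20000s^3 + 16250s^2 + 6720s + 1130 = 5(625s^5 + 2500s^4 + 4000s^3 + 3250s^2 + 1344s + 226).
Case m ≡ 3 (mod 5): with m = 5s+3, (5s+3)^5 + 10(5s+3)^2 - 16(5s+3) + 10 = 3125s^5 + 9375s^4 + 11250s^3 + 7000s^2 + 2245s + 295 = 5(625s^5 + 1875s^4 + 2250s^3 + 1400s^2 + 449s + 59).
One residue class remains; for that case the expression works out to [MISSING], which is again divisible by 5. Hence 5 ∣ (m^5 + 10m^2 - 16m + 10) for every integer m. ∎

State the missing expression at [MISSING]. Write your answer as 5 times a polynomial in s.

5(625s^5 + 625s^4 + 250s^3 + 100s^2 + 9s + 1)

The residues treated are {2, 0, 4, 3}, so the missing case is m ≡ 1 (mod 5); write m = 5s+1.
Then (5s+1)^5 + 10(5s+1)^2 - 16(5s+1) + 10 = 3125s^5 + 3125s^4 + 1250s^3 + 500s^2 + 45s + 5 = 5(625s^5 + 625s^4 + 250s^3 + 100s^2 + 9s + 1).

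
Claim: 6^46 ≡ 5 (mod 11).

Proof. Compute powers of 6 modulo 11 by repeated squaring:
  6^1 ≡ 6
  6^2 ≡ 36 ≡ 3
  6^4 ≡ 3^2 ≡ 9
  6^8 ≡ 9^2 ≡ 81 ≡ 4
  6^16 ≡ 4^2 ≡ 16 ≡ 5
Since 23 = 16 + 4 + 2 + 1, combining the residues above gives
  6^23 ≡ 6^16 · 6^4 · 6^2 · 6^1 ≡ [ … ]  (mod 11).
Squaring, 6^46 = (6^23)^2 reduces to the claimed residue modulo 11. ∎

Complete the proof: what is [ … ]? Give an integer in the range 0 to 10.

Multiply the listed residues: 5 · 9 · 3 · 6 = 45 → 135 → 810.
Reducing modulo 11: 810 = 73·11 + 7, so 6^23 ≡ 7.

7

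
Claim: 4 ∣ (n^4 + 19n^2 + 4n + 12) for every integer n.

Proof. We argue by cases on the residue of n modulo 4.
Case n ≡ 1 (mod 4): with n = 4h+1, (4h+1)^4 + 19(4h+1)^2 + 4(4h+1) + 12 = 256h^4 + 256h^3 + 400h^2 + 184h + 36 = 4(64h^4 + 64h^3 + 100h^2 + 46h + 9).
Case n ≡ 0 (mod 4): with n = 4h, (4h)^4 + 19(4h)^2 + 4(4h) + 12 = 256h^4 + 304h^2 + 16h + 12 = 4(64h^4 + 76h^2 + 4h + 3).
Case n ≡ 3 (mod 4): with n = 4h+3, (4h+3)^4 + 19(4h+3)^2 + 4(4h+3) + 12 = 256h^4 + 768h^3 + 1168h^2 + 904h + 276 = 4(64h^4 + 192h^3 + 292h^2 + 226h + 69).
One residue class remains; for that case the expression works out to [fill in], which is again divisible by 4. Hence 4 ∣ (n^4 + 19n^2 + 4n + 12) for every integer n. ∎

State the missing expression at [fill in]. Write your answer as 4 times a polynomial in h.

The residues treated are {1, 0, 3}, so the missing case is n ≡ 2 (mod 4); write n = 4h+2.
Then (4h+2)^4 + 19(4h+2)^2 + 4(4h+2) + 12 = 256h^4 + 512h^3 + 688h^2 + 448h + 112 = 4(64h^4 + 128h^3 + 172h^2 + 112h + 28).

4(64h^4 + 128h^3 + 172h^2 + 112h + 28)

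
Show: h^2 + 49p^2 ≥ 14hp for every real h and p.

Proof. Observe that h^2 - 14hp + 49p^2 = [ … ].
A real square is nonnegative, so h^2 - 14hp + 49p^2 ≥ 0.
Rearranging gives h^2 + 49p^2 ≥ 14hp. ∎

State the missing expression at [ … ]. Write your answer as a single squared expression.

h^2 - 14hp + 49p^2 is a perfect-square trinomial: the outer terms are (h)^2 and (7p)^2, and the cross term is -2·h·7p.
So h^2 - 14hp + 49p^2 = (h - 7p)^2 ≥ 0.

(h - 7p)^2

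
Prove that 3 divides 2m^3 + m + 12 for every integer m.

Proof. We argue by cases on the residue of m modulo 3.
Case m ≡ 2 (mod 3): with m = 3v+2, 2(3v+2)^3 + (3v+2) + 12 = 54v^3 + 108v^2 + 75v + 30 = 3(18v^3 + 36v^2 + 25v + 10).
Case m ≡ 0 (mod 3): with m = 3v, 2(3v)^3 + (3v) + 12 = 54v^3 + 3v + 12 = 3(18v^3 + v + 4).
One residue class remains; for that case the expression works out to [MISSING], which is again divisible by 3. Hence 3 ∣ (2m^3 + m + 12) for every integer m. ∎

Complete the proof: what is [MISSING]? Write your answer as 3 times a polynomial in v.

Only m ≡ 1 (mod 3) is unaccounted for. Put m = 3v+1:
2(3v+1)^3 + (3v+1) + 12 expands to 54v^3 + 54v^2 + 21v + 15,
and factoring out 3 leaves 3(18v^3 + 18v^2 + 7v + 5).

3(18v^3 + 18v^2 + 7v + 5)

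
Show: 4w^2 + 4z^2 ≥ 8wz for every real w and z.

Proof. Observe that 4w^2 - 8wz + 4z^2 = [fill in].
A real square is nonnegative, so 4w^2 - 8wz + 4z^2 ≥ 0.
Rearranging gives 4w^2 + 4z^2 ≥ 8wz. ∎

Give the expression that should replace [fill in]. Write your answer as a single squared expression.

(2w - 2z)^2

The leading and trailing coefficients are 2^2 and 2^2, and 8 = 2·2·2, so the trinomial is (2w - 2z)^2.
Hence 4w^2 - 8wz + 4z^2 ≥ 0.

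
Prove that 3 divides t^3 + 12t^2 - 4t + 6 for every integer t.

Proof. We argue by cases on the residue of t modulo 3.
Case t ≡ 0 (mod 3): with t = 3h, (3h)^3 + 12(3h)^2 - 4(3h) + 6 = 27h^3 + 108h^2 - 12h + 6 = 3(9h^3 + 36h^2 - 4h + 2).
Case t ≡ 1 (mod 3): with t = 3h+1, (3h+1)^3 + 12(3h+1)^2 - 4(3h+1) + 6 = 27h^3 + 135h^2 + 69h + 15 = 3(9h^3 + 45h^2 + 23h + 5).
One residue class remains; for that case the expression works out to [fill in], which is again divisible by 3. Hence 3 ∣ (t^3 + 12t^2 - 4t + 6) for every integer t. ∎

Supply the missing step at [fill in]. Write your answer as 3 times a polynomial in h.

3(9h^3 + 54h^2 + 56h + 18)

The residues treated are {0, 1}, so the missing case is t ≡ 2 (mod 3); write t = 3h+2.
Then (3h+2)^3 + 12(3h+2)^2 - 4(3h+2) + 6 = 27h^3 + 162h^2 + 168h + 54 = 3(9h^3 + 54h^2 + 56h + 18).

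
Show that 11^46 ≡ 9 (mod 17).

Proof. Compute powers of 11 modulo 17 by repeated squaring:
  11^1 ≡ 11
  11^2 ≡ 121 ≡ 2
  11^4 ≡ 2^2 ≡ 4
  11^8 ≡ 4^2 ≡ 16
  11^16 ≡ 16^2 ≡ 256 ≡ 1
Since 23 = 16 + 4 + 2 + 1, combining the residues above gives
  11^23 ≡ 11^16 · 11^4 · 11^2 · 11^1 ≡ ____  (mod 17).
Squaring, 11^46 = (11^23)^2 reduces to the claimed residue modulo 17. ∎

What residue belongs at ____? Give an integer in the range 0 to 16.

Multiply the listed residues: 1 · 4 · 2 · 11 = 4 → 8 → 88.
Reducing modulo 17: 88 = 5·17 + 3, so 11^23 ≡ 3.

3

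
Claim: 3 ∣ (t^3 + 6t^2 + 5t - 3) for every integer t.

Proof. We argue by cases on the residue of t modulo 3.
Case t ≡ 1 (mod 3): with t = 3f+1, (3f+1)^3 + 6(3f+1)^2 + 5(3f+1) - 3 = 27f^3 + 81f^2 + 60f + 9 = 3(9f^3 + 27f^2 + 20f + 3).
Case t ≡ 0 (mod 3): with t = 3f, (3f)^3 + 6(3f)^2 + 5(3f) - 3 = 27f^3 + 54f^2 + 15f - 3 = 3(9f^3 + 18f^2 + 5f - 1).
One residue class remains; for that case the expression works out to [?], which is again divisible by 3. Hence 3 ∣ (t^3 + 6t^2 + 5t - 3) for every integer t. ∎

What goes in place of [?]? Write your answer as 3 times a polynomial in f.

Only t ≡ 2 (mod 3) is unaccounted for. Put t = 3f+2:
(3f+2)^3 + 6(3f+2)^2 + 5(3f+2) - 3 expands to 27f^3 + 108f^2 + 123f + 39,
and factoring out 3 leaves 3(9f^3 + 36f^2 + 41f + 13).

3(9f^3 + 36f^2 + 41f + 13)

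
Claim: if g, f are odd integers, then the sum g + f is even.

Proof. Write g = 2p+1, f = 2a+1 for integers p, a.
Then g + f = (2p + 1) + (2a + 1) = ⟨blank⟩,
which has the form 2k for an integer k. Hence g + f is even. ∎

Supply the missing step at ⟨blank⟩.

(2p + 1) + (2a + 1) = 2a + 2p + 2
= 2(a + p + 1).
Since a + p + 1 is an integer, the sum is of the form 2k for an integer k.

2(a + p + 1)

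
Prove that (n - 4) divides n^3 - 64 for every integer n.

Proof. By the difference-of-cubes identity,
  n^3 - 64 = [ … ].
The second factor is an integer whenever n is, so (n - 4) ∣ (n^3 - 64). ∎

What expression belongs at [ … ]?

a^3 - b^3 = (a - b)(a^2 + ab + b^2). With a = n, b = 4:
n^3 - 64 = (n - 4)(n^2 + 4n + 16).

(n - 4)(n^2 + 4n + 16)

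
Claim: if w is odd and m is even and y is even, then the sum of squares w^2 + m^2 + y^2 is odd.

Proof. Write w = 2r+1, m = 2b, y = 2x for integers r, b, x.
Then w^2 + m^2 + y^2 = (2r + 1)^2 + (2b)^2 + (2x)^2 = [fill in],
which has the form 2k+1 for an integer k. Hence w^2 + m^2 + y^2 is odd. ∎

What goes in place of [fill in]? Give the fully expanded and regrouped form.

Expanding: (2r + 1)^2 + (2b)^2 + (2x)^2 = 4b^2 + 4r^2 + 4r + 4x^2 + 1.
Every term except the constant is even, so this is 2(2b^2 + 2r^2 + 2r + 2x^2) + 1,
and 2b^2 + 2r^2 + 2r + 2x^2 ∈ ℤ gives the required form.

2(2b^2 + 2r^2 + 2r + 2x^2) + 1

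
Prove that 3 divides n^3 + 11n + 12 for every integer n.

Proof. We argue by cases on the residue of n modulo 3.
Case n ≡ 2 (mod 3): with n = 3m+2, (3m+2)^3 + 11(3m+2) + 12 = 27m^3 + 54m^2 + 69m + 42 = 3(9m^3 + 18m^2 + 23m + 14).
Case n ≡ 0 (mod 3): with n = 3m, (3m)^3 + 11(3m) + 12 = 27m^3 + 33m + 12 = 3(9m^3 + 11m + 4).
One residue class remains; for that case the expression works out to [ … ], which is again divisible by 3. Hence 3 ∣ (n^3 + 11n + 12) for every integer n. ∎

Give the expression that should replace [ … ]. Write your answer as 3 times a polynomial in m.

3(9m^3 + 9m^2 + 14m + 8)

The residues treated are {2, 0}, so the missing case is n ≡ 1 (mod 3); write n = 3m+1.
Then (3m+1)^3 + 11(3m+1) + 12 = 27m^3 + 27m^2 + 42m + 24 = 3(9m^3 + 9m^2 + 14m + 8).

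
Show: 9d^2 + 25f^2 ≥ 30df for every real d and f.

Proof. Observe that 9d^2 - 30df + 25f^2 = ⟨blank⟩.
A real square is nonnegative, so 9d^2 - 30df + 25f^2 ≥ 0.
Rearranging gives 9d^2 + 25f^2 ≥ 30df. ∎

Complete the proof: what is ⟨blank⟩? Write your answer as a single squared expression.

(3d - 5f)^2

The leading and trailing coefficients are 3^2 and 5^2, and 30 = 2·3·5, so the trinomial is (3d - 5f)^2.
Hence 9d^2 - 30df + 25f^2 ≥ 0.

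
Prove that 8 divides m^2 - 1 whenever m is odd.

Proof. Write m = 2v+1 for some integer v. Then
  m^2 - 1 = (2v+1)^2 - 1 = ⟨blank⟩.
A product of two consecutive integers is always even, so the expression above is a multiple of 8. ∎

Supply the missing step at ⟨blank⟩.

4v(v + 1)

(2v+1)^2 - 1 = 4v^2 + 4v + 1 - 1 = 4v^2 + 4v = 4v(v+1).
Since v and v+1 are consecutive, v(v+1) is even, and 4·(even) is a multiple of 8.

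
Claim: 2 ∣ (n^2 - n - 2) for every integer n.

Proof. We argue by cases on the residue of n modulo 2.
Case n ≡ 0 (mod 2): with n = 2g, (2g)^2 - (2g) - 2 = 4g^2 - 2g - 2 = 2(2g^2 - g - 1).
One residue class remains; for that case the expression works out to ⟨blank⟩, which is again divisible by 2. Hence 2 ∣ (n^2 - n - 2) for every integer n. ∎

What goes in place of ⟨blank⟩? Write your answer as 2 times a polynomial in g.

The residues treated are {0}, so the missing case is n ≡ 1 (mod 2); write n = 2g+1.
Then (2g+1)^2 - (2g+1) - 2 = 4g^2 + 2g - 2 = 2(2g^2 + g - 1).

2(2g^2 + g - 1)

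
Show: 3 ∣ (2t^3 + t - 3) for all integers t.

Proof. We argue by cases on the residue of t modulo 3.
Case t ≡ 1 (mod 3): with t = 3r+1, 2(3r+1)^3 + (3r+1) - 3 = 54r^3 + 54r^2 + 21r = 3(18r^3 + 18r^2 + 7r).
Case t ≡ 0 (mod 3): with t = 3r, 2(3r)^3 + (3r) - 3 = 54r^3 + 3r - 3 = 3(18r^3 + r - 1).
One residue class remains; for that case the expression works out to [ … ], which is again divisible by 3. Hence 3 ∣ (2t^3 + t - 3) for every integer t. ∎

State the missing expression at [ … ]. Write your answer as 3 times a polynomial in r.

The residues treated are {1, 0}, so the missing case is t ≡ 2 (mod 3); write t = 3r+2.
Then 2(3r+2)^3 + (3r+2) - 3 = 54r^3 + 108r^2 + 75r + 15 = 3(18r^3 + 36r^2 + 25r + 5).

3(18r^3 + 36r^2 + 25r + 5)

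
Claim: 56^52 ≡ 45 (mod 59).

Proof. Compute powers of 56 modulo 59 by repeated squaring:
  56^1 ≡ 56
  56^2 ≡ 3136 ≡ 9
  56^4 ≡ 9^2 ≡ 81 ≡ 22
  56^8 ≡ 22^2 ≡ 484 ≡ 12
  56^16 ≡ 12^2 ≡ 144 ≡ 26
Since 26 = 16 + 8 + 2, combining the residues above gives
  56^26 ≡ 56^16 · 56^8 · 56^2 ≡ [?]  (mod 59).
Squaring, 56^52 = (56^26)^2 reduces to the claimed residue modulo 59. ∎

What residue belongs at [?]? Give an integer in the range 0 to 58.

56^16 · 56^8 · 56^2 ≡ 26 · 12 · 9 = 2808.
2808 mod 59 = 35, so 56^26 ≡ 35 (mod 59).

35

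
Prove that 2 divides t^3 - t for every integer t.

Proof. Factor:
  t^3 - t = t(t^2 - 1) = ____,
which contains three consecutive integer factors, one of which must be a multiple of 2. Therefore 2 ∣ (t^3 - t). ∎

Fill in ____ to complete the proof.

(t - 1)t(t + 1)

t(t^2 - 1) = t(t - 1)(t + 1) = (t - 1)t(t + 1).
These three factors are consecutive integers, so their product is divisible by 2.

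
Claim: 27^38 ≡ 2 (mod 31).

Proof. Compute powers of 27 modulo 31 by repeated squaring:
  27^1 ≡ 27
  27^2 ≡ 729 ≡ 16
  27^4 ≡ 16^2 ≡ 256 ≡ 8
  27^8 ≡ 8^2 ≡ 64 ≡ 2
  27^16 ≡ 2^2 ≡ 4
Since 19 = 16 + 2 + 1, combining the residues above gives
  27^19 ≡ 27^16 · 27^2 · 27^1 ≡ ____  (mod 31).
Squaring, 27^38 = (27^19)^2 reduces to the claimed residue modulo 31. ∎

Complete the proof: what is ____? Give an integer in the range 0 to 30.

23

27^16 · 27^2 · 27^1 ≡ 4 · 16 · 27 = 1728.
1728 mod 31 = 23, so 27^19 ≡ 23 (mod 31).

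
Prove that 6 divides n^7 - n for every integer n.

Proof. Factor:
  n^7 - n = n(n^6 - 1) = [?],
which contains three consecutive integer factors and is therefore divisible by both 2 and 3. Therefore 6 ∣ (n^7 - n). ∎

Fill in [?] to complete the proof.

(n - 1)n(n + 1)(n^4 + n^2 + 1)

n^6 - 1 = (n^2 - 1)(n^4 + n^2 + 1), and n^2 - 1 = (n-1)(n+1).
So n(n^6 - 1) = (n - 1)n(n + 1)(n^4 + n^2 + 1).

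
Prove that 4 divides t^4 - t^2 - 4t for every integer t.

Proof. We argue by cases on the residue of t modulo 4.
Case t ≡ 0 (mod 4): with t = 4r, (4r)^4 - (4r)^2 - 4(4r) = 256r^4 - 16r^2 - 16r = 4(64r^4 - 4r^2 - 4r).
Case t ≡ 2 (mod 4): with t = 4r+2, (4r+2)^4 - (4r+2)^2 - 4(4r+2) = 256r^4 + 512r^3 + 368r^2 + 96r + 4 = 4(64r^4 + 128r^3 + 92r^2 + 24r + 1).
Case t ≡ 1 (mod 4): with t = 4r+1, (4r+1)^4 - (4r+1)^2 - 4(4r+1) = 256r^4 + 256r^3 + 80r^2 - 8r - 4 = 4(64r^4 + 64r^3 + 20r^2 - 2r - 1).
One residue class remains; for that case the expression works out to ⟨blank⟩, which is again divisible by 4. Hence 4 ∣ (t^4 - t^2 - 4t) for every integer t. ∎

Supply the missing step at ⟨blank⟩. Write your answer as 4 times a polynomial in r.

The residues treated are {0, 2, 1}, so the missing case is t ≡ 3 (mod 4); write t = 4r+3.
Then (4r+3)^4 - (4r+3)^2 - 4(4r+3) = 256r^4 + 768r^3 + 848r^2 + 392r + 60 = 4(64r^4 + 192r^3 + 212r^2 + 98r + 15).

4(64r^4 + 192r^3 + 212r^2 + 98r + 15)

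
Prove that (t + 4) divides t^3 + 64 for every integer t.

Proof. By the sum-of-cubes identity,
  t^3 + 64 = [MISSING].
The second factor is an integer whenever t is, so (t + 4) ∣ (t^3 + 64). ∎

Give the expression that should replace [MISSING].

Polynomial division of t^3 + 64 by t + 4 leaves remainder 0 and quotient t^2 - 4t + 16.
Hence t^3 + 64 = (t + 4)(t^2 - 4t + 16).

(t + 4)(t^2 - 4t + 16)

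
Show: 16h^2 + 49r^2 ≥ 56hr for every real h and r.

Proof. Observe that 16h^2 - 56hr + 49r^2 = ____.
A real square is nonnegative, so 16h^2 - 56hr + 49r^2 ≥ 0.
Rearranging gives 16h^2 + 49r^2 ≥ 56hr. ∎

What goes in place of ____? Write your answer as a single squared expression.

(4h - 7r)^2

The leading and trailing coefficients are 4^2 and 7^2, and 56 = 2·4·7, so the trinomial is (4h - 7r)^2.
Hence 16h^2 - 56hr + 49r^2 ≥ 0.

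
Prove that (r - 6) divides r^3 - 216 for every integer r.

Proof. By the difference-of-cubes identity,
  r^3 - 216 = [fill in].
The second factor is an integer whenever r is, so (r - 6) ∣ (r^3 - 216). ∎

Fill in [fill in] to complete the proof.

(r - 6)(r^2 + 6r + 36)

a^3 - b^3 = (a - b)(a^2 + ab + b^2). With a = r, b = 6:
r^3 - 216 = (r - 6)(r^2 + 6r + 36).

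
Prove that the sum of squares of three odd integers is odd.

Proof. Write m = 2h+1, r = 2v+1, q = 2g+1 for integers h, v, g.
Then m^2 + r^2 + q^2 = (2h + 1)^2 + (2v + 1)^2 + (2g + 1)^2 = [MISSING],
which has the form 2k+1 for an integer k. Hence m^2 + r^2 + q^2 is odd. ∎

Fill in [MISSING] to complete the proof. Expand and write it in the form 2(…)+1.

Expanding: (2h + 1)^2 + (2v + 1)^2 + (2g + 1)^2 = 4g^2 + 4g + 4h^2 + 4h + 4v^2 + 4v + 3.
Every term except the constant is even, so this is 2(2g^2 + 2g + 2h^2 + 2h + 2v^2 + 2v + 1) + 1,
and 2g^2 + 2g + 2h^2 + 2h + 2v^2 + 2v + 1 ∈ ℤ gives the required form.

2(2g^2 + 2g + 2h^2 + 2h + 2v^2 + 2v + 1) + 1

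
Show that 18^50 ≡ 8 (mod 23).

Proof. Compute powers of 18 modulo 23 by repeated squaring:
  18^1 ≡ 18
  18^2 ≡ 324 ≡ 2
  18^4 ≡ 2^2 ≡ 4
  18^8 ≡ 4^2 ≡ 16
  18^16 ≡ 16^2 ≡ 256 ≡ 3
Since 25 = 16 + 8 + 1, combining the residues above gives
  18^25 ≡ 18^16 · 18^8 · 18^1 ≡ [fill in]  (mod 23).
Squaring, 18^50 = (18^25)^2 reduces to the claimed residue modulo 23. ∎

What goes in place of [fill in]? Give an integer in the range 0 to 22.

18^16 · 18^8 · 18^1 ≡ 3 · 16 · 18 = 864.
864 mod 23 = 13, so 18^25 ≡ 13 (mod 23).

13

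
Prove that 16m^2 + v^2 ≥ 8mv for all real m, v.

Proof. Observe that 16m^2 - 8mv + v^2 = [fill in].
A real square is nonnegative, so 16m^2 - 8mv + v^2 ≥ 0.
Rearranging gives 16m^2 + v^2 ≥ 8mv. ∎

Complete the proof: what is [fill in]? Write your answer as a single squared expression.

16m^2 - 8mv + v^2 is a perfect-square trinomial: the outer terms are (4m)^2 and (v)^2, and the cross term is -2·4m·v.
So 16m^2 - 8mv + v^2 = (4m - v)^2 ≥ 0.

(4m - v)^2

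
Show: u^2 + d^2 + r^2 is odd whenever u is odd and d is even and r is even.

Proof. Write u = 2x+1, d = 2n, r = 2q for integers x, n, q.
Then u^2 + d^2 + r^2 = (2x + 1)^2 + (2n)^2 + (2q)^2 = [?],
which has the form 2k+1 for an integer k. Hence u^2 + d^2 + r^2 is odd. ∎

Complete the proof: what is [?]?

(2x + 1)^2 + (2n)^2 + (2q)^2 = 4n^2 + 4q^2 + 4x^2 + 4x + 1
= 2(2n^2 + 2q^2 + 2x^2 + 2x) + 1.
Since 2n^2 + 2q^2 + 2x^2 + 2x is an integer, the sum of squares is of the form 2k+1 for an integer k.

2(2n^2 + 2q^2 + 2x^2 + 2x) + 1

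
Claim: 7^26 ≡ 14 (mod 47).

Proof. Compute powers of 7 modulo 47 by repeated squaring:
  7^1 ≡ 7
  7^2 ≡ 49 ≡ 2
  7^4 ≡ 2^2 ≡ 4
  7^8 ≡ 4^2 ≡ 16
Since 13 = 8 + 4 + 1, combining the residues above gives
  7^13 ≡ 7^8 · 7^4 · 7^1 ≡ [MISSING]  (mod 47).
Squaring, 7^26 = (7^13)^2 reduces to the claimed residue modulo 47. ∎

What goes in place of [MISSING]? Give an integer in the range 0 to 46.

25

7^8 · 7^4 · 7^1 ≡ 16 · 4 · 7 = 448.
448 mod 47 = 25, so 7^13 ≡ 25 (mod 47).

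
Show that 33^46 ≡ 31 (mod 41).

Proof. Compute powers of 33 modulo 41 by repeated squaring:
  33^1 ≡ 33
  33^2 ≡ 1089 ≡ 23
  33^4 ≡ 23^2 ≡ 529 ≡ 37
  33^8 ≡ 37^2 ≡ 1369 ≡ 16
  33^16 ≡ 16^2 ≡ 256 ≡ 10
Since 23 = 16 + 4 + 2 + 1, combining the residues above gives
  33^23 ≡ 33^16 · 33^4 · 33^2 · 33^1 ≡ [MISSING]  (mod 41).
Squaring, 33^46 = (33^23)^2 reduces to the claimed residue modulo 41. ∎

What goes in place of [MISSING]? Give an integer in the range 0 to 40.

21

33^16 · 33^4 · 33^2 · 33^1 ≡ 10 · 37 · 23 · 33 = 280830.
280830 mod 41 = 21, so 33^23 ≡ 21 (mod 41).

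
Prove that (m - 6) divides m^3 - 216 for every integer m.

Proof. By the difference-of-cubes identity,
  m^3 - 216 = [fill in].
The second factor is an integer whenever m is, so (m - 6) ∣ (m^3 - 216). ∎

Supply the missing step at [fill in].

a^3 - b^3 = (a - b)(a^2 + ab + b^2). With a = m, b = 6:
m^3 - 216 = (m - 6)(m^2 + 6m + 36).

(m - 6)(m^2 + 6m + 36)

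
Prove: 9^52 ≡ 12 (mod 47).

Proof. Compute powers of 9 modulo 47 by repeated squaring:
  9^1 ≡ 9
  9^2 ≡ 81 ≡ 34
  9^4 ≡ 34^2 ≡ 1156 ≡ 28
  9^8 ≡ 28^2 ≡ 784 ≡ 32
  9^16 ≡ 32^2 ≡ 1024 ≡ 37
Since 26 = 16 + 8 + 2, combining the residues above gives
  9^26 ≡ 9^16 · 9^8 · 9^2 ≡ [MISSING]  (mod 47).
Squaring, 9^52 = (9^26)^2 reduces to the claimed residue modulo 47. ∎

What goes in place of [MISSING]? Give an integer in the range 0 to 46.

Multiply the listed residues: 37 · 32 · 34 = 1184 → 40256.
Reducing modulo 47: 40256 = 856·47 + 24, so 9^26 ≡ 24.

24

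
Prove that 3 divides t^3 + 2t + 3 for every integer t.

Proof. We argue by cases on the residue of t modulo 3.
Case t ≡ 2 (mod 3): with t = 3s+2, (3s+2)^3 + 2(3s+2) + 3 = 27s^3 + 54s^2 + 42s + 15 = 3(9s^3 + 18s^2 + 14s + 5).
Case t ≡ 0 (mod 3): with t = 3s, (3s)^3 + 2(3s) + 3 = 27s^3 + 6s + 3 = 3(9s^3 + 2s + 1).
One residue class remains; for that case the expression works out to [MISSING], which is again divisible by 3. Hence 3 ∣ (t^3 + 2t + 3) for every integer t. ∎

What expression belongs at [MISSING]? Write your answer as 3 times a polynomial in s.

The residues treated are {2, 0}, so the missing case is t ≡ 1 (mod 3); write t = 3s+1.
Then (3s+1)^3 + 2(3s+1) + 3 = 27s^3 + 27s^2 + 15s + 6 = 3(9s^3 + 9s^2 + 5s + 2).

3(9s^3 + 9s^2 + 5s + 2)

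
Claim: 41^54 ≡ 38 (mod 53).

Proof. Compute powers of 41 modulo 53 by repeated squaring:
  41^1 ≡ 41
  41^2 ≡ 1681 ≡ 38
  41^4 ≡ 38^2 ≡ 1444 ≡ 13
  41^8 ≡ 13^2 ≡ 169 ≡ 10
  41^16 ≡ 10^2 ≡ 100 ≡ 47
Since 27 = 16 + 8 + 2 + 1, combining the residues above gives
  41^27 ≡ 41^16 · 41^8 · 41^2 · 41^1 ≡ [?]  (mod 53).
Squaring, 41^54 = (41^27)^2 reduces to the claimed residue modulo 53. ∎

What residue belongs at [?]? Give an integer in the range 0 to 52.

41^16 · 41^8 · 41^2 · 41^1 ≡ 47 · 10 · 38 · 41 = 732260.
732260 mod 53 = 12, so 41^27 ≡ 12 (mod 53).

12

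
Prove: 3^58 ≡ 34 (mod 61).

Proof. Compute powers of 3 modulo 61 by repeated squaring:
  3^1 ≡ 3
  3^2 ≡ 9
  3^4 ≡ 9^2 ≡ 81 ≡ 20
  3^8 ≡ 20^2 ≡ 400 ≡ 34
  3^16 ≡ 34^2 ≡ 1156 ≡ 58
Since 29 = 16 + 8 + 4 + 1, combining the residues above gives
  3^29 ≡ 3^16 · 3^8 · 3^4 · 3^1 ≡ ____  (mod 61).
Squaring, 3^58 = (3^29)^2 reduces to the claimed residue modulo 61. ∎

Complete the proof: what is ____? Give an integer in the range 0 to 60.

3^16 · 3^8 · 3^4 · 3^1 ≡ 58 · 34 · 20 · 3 = 118320.
118320 mod 61 = 41, so 3^29 ≡ 41 (mod 61).

41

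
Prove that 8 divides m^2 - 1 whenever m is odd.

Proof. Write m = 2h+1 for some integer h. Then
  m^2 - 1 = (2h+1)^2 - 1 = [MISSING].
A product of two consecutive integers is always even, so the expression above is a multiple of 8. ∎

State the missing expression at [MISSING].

(2h+1)^2 - 1 = 4h^2 + 4h + 1 - 1 = 4h^2 + 4h = 4h(h+1).
Since h and h+1 are consecutive, h(h+1) is even, and 4·(even) is a multiple of 8.

4h(h + 1)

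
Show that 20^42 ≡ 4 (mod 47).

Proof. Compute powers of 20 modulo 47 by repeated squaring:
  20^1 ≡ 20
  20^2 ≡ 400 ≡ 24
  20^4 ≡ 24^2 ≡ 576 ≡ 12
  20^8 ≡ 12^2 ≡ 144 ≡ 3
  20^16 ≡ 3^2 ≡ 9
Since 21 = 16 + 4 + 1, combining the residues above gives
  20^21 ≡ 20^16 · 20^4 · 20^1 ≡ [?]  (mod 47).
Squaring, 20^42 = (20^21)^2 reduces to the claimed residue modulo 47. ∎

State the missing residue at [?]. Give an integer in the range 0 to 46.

Multiply the listed residues: 9 · 12 · 20 = 108 → 2160.
Reducing modulo 47: 2160 = 45·47 + 45, so 20^21 ≡ 45.

45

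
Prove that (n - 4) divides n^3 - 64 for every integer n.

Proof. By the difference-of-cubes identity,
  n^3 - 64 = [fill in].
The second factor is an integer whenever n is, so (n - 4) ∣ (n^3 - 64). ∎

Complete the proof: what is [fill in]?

(n - 4)(n^2 + 4n + 16)

Polynomial division of n^3 - 64 by n - 4 leaves remainder 0 and quotient n^2 + 4n + 16.
Hence n^3 - 64 = (n - 4)(n^2 + 4n + 16).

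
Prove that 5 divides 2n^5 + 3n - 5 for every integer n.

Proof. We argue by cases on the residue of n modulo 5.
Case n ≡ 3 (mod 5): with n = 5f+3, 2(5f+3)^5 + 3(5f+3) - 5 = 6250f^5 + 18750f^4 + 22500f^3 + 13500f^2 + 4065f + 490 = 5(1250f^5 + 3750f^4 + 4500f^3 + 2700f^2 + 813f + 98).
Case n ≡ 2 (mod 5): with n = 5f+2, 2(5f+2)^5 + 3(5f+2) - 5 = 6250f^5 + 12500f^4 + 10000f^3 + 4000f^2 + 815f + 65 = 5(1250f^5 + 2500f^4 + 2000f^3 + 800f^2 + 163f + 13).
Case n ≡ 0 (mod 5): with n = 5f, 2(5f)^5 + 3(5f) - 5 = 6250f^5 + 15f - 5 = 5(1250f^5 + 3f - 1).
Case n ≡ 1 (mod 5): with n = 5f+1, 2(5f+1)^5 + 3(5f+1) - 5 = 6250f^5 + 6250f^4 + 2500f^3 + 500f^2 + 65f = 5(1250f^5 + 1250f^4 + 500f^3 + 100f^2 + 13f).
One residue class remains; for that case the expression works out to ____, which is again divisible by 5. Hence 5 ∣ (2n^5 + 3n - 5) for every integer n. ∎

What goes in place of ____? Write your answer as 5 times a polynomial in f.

5(1250f^5 + 5000f^4 + 8000f^3 + 6400f^2 + 2563f + 411)

Only n ≡ 4 (mod 5) is unaccounted for. Put n = 5f+4:
2(5f+4)^5 + 3(5f+4) - 5 expands to 6250f^5 + 25000f^4 + 40000f^3 + 32000f^2 + 12815f + 2055,
and factoring out 5 leaves 5(1250f^5 + 5000f^4 + 8000f^3 + 6400f^2 + 2563f + 411).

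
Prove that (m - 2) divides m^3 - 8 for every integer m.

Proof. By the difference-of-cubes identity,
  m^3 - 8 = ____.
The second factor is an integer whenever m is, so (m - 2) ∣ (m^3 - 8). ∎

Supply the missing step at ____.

Polynomial division of m^3 - 8 by m - 2 leaves remainder 0 and quotient m^2 + 2m + 4.
Hence m^3 - 8 = (m - 2)(m^2 + 2m + 4).

(m - 2)(m^2 + 2m + 4)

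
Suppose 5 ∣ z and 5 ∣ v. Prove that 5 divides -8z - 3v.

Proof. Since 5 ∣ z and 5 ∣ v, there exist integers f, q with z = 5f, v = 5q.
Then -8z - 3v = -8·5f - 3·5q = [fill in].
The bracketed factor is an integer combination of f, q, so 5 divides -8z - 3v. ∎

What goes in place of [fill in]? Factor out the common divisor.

Pull the common 5 out of every term: -8·5f - 3·5q = 5(-8f - 3q).
-8f - 3q is an integer, which exhibits the divisibility.

5(-8f - 3q)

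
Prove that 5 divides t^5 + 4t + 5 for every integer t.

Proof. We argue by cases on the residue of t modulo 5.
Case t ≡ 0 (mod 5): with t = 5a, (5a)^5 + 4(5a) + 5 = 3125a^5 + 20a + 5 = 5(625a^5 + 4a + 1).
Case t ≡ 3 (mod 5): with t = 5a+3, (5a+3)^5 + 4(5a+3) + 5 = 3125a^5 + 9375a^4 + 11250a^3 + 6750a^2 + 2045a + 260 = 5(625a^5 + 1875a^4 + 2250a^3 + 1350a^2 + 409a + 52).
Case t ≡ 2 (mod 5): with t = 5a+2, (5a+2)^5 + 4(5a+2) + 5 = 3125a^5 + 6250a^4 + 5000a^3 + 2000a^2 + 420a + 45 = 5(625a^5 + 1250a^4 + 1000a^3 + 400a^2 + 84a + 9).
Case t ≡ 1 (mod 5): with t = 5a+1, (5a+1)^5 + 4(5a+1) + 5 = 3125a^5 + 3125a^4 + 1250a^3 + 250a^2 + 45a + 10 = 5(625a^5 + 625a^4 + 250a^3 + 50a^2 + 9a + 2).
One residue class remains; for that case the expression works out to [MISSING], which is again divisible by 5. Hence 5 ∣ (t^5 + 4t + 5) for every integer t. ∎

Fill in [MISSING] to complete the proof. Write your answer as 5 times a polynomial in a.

5(625a^5 + 2500a^4 + 4000a^3 + 3200a^2 + 1284a + 209)

The residues treated are {0, 3, 2, 1}, so the missing case is t ≡ 4 (mod 5); write t = 5a+4.
Then (5a+4)^5 + 4(5a+4) + 5 = 3125a^5 + 12500a^4 + 20000a^3 + 16000a^2 + 6420a + 1045 = 5(625a^5 + 2500a^4 + 4000a^3 + 3200a^2 + 1284a + 209).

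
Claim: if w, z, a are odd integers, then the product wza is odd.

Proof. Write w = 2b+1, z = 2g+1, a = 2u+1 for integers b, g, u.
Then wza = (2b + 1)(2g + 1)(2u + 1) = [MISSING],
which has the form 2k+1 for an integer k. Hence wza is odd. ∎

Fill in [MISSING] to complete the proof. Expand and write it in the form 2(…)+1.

(2b + 1)(2g + 1)(2u + 1) = 8bgu + 4bg + 4bu + 2b + 4gu + 2g + 2u + 1
= 2(4bgu + 2bg + 2bu + b + 2gu + g + u) + 1.
Since 4bgu + 2bg + 2bu + b + 2gu + g + u is an integer, the product is of the form 2k+1 for an integer k.

2(4bgu + 2bg + 2bu + b + 2gu + g + u) + 1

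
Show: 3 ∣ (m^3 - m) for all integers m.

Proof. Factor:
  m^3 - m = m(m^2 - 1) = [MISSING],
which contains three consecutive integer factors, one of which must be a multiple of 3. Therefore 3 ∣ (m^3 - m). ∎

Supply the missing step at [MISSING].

m(m^2 - 1) = m(m - 1)(m + 1) = (m - 1)m(m + 1).
These three factors are consecutive integers, so their product is divisible by 3.

(m - 1)m(m + 1)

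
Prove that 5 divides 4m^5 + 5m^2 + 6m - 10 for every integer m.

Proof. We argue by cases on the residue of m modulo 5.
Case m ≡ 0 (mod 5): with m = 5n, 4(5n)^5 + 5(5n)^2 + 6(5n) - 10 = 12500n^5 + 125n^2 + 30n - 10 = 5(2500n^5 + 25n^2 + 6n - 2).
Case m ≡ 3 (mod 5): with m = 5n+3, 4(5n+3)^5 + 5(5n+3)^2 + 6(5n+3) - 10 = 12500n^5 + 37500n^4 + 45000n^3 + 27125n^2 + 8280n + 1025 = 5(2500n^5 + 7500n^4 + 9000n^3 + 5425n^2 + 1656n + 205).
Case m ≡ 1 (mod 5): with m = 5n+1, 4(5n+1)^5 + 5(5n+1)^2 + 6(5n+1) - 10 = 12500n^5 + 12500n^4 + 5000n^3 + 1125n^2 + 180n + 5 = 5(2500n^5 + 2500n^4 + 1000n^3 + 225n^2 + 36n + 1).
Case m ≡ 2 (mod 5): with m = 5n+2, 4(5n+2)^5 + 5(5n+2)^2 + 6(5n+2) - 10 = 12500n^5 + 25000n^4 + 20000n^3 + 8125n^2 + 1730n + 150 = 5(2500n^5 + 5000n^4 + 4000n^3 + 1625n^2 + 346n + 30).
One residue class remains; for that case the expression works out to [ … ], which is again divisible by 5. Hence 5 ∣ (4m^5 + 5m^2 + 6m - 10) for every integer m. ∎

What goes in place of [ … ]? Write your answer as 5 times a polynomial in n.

The residues treated are {0, 3, 1, 2}, so the missing case is m ≡ 4 (mod 5); write m = 5n+4.
Then 4(5n+4)^5 + 5(5n+4)^2 + 6(5n+4) - 10 = 12500n^5 + 50000n^4 + 80000n^3 + 64125n^2 + 25830n + 4190 = 5(2500n^5 + 10000n^4 + 16000n^3 + 12825n^2 + 5166n + 838).

5(2500n^5 + 10000n^4 + 16000n^3 + 12825n^2 + 5166n + 838)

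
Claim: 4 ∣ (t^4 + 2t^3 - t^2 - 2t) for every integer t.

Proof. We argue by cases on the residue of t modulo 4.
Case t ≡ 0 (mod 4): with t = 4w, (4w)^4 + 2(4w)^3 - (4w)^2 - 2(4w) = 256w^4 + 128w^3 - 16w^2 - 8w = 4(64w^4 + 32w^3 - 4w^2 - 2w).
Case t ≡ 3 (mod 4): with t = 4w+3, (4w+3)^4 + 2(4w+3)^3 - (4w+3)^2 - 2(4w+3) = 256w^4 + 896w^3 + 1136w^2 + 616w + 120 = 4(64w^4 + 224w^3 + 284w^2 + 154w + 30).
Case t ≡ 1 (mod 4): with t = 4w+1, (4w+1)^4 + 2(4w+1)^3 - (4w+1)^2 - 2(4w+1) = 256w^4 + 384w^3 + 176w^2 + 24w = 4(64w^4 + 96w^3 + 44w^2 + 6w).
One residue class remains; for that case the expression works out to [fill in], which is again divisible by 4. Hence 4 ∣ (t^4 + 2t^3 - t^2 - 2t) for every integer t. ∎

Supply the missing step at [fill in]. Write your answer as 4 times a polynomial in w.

4(64w^4 + 160w^3 + 140w^2 + 50w + 6)

Only t ≡ 2 (mod 4) is unaccounted for. Put t = 4w+2:
(4w+2)^4 + 2(4w+2)^3 - (4w+2)^2 - 2(4w+2) expands to 256w^4 + 640w^3 + 560w^2 + 200w + 24,
and factoring out 4 leaves 4(64w^4 + 160w^3 + 140w^2 + 50w + 6).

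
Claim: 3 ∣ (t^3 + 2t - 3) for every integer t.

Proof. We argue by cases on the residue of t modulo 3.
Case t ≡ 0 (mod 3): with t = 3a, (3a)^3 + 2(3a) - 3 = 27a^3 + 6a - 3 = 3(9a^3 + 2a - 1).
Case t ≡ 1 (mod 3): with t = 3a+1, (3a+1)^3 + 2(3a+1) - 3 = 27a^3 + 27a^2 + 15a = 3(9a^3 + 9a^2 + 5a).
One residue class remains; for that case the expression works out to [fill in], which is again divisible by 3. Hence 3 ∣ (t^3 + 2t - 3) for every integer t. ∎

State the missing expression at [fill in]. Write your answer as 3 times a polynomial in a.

Only t ≡ 2 (mod 3) is unaccounted for. Put t = 3a+2:
(3a+2)^3 + 2(3a+2) - 3 expands to 27a^3 + 54a^2 + 42a + 9,
and factoring out 3 leaves 3(9a^3 + 18a^2 + 14a + 3).

3(9a^3 + 18a^2 + 14a + 3)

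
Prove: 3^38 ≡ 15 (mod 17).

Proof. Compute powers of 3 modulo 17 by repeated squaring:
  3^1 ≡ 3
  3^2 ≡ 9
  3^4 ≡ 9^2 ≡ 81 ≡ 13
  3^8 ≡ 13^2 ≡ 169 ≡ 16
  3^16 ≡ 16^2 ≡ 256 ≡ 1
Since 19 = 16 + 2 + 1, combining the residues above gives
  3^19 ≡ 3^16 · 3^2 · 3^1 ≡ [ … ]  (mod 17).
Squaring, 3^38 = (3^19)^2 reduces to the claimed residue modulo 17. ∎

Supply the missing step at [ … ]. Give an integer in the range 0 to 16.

Multiply the listed residues: 1 · 9 · 3 = 9 → 27.
Reducing modulo 17: 27 = 1·17 + 10, so 3^19 ≡ 10.

10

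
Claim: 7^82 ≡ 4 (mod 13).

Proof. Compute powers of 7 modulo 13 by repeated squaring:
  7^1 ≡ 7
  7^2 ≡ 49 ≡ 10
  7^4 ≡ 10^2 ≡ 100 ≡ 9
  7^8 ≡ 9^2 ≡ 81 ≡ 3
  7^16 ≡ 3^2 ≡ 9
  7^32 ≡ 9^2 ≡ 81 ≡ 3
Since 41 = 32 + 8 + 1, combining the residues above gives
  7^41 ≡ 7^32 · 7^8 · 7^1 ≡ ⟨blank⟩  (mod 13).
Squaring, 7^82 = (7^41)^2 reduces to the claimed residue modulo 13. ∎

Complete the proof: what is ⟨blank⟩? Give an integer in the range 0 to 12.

11

Multiply the listed residues: 3 · 3 · 7 = 9 → 63.
Reducing modulo 13: 63 = 4·13 + 11, so 7^41 ≡ 11.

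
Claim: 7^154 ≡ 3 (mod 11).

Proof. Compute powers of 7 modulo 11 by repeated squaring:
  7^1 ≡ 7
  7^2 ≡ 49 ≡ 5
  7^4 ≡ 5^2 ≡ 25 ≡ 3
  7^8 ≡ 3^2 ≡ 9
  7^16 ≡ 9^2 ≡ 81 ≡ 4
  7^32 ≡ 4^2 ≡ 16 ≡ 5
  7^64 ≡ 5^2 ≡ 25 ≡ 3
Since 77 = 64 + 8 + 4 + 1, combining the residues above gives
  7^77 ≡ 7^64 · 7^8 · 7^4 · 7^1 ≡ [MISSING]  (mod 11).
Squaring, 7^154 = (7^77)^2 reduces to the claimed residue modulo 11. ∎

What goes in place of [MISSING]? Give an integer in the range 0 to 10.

6

Multiply the listed residues: 3 · 9 · 3 · 7 = 27 → 81 → 567.
Reducing modulo 11: 567 = 51·11 + 6, so 7^77 ≡ 6.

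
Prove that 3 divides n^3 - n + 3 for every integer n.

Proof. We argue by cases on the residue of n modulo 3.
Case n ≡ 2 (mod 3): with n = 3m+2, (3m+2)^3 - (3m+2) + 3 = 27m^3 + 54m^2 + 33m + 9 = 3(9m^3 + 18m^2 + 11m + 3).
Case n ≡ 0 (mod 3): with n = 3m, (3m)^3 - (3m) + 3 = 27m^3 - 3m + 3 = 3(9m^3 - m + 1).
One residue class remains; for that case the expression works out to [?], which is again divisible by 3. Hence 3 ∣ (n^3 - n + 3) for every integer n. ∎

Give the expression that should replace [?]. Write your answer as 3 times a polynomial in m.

3(9m^3 + 9m^2 + 2m + 1)

The residues treated are {2, 0}, so the missing case is n ≡ 1 (mod 3); write n = 3m+1.
Then (3m+1)^3 - (3m+1) + 3 = 27m^3 + 27m^2 + 6m + 3 = 3(9m^3 + 9m^2 + 2m + 1).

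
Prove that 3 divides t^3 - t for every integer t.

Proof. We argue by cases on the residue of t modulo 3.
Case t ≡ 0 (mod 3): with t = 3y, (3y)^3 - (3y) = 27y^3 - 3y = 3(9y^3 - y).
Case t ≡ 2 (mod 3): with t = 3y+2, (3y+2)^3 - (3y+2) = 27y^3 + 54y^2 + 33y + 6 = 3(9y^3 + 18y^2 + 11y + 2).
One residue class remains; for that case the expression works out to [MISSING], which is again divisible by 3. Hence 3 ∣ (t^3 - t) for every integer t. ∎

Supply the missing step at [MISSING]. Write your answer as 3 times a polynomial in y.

Only t ≡ 1 (mod 3) is unaccounted for. Put t = 3y+1:
(3y+1)^3 - (3y+1) expands to 27y^3 + 27y^2 + 6y,
and factoring out 3 leaves 3(9y^3 + 9y^2 + 2y).

3(9y^3 + 9y^2 + 2y)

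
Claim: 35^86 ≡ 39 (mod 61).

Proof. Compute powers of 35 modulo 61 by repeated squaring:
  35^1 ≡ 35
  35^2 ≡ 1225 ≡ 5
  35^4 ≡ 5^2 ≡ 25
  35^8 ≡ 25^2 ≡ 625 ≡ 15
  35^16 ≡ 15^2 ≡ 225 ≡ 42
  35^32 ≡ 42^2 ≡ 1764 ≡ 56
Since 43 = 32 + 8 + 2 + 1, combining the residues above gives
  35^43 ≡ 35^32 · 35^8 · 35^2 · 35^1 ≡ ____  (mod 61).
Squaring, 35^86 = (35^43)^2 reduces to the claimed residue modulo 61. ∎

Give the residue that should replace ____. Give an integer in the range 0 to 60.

51

35^32 · 35^8 · 35^2 · 35^1 ≡ 56 · 15 · 5 · 35 = 147000.
147000 mod 61 = 51, so 35^43 ≡ 51 (mod 61).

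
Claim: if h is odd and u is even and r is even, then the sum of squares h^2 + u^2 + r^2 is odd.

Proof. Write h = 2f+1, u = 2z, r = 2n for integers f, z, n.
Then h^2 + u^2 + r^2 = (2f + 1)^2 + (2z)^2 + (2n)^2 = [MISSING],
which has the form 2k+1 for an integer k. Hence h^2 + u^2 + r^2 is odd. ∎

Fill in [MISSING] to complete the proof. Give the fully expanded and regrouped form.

2(2f^2 + 2f + 2n^2 + 2z^2) + 1

(2f + 1)^2 + (2z)^2 + (2n)^2 = 4f^2 + 4f + 4n^2 + 4z^2 + 1
= 2(2f^2 + 2f + 2n^2 + 2z^2) + 1.
Since 2f^2 + 2f + 2n^2 + 2z^2 is an integer, the sum of squares is of the form 2k+1 for an integer k.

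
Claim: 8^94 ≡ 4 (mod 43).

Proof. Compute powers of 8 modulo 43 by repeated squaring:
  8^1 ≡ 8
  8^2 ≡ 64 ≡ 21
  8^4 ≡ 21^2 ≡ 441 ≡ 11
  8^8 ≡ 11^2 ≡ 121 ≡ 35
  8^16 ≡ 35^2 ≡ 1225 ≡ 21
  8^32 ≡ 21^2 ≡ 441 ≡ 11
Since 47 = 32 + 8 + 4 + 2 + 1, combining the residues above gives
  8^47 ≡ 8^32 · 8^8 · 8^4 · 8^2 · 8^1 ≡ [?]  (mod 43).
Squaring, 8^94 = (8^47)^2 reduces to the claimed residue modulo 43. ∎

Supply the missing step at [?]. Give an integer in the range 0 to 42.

2

8^32 · 8^8 · 8^4 · 8^2 · 8^1 ≡ 11 · 35 · 11 · 21 · 8 = 711480.
711480 mod 43 = 2, so 8^47 ≡ 2 (mod 43).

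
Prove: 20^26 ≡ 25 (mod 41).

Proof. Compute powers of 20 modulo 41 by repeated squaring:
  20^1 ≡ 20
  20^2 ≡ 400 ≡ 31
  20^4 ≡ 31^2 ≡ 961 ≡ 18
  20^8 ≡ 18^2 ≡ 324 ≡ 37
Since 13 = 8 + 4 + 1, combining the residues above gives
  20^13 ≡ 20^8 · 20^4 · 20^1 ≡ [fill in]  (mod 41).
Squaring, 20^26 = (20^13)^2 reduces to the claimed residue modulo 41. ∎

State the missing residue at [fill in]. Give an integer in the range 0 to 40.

36

Multiply the listed residues: 37 · 18 · 20 = 666 → 13320.
Reducing modulo 41: 13320 = 324·41 + 36, so 20^13 ≡ 36.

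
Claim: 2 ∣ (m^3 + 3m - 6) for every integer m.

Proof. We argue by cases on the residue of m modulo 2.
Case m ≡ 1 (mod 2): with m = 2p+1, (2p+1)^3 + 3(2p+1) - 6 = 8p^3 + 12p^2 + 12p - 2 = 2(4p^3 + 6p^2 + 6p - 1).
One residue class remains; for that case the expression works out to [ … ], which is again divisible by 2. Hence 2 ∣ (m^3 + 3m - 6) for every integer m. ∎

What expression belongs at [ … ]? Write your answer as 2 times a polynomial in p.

2(4p^3 + 3p - 3)

Only m ≡ 0 (mod 2) is unaccounted for. Put m = 2p:
(2p)^3 + 3(2p) - 6 expands to 8p^3 + 6p - 6,
and factoring out 2 leaves 2(4p^3 + 3p - 3).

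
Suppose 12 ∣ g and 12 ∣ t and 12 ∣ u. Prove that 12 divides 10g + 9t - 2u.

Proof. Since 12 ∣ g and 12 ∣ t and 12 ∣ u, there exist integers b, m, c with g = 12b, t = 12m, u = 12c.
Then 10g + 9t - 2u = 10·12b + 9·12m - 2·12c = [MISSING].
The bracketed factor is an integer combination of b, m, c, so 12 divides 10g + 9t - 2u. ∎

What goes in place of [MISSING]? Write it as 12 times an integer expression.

12(10b - 2c + 9m)

Pull the common 12 out of every term: 10·12b + 9·12m - 2·12c = 12(10b - 2c + 9m).
10b - 2c + 9m is an integer, which exhibits the divisibility.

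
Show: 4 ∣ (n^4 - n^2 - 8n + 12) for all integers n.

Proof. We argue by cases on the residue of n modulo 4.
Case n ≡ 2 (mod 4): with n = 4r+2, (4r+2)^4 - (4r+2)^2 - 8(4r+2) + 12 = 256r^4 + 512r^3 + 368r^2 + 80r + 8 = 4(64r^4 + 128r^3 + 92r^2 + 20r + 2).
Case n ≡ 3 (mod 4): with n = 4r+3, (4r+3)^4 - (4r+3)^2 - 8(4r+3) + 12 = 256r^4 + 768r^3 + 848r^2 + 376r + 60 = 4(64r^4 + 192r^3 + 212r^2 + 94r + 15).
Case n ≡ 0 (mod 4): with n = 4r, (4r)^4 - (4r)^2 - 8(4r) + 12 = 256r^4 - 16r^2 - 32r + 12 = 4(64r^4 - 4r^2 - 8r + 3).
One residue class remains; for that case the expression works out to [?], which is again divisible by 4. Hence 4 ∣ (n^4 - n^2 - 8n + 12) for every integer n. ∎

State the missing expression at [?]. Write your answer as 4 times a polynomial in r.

4(64r^4 + 64r^3 + 20r^2 - 6r + 1)

The residues treated are {2, 3, 0}, so the missing case is n ≡ 1 (mod 4); write n = 4r+1.
Then (4r+1)^4 - (4r+1)^2 - 8(4r+1) + 12 = 256r^4 + 256r^3 + 80r^2 - 24r + 4 = 4(64r^4 + 64r^3 + 20r^2 - 6r + 1).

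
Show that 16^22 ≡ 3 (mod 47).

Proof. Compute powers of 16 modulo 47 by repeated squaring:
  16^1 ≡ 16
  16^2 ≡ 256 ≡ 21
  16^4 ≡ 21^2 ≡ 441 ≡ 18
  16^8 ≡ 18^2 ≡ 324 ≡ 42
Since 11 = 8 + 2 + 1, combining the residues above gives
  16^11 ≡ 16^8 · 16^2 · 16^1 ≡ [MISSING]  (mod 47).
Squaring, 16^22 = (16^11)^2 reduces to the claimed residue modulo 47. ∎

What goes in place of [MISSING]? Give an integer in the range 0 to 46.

12

16^8 · 16^2 · 16^1 ≡ 42 · 21 · 16 = 14112.
14112 mod 47 = 12, so 16^11 ≡ 12 (mod 47).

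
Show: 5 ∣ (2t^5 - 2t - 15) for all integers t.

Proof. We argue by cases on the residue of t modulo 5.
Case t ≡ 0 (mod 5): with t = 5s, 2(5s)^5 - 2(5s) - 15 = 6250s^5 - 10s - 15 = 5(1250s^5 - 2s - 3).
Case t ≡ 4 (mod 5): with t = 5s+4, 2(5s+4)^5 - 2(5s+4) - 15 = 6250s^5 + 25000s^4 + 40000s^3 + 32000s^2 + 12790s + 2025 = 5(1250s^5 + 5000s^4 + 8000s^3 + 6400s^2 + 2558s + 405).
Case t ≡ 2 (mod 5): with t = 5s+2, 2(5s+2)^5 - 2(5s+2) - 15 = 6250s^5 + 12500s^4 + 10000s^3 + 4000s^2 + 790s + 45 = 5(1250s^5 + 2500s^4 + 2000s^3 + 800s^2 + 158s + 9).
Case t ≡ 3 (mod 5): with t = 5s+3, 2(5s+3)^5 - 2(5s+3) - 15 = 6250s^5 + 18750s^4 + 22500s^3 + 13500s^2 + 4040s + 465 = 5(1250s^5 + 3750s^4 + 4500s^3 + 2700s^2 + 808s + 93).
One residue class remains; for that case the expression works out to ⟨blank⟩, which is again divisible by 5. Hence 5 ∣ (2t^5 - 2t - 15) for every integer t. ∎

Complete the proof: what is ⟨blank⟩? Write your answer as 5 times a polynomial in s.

5(1250s^5 + 1250s^4 + 500s^3 + 100s^2 + 8s - 3)

Only t ≡ 1 (mod 5) is unaccounted for. Put t = 5s+1:
2(5s+1)^5 - 2(5s+1) - 15 expands to 6250s^5 + 6250s^4 + 2500s^3 + 500s^2 + 40s - 15,
and factoring out 5 leaves 5(1250s^5 + 1250s^4 + 500s^3 + 100s^2 + 8s - 3).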